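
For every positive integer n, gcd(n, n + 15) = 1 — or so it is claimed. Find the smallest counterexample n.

n = 1: gcd(1, 16) = 1.
n = 2: gcd(2, 17) = 1.
n = 3: gcd(3, 18) = 3.
Hence n = 3 is a counterexample.

n = 3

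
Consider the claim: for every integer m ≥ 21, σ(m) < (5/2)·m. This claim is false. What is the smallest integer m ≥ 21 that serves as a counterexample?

Check each integer m ≥ 21 in order until the claim fails.
m = 21: σ(21) = 32; 32 < 105/2.
m = 22: σ(22) = 36; 36 < 55.
m = 23: σ(23) = 24; 24 < 115/2.
m = 24: σ(24) = 60; 60 ≥ 60.
Hence m = 24 is a counterexample.

m = 24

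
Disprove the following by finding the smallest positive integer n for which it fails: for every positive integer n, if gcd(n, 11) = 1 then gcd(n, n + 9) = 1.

n = 3

For n = 1, 2 the conclusion holds.
n = 3: gcd(3, 12) = 3.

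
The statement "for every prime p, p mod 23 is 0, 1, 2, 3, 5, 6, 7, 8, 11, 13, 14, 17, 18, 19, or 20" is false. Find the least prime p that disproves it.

A counterexample is any prime p such that the claim fails; we check each in order.
For p = 2, 3, 5, 7, …, 47, 53, 59 the conclusion holds.
p = 61: 61 mod 23 = 15 — not in {0, 1, 2, 3, 5, 6, 7, 8, 11, 13, 14, 17, 18, 19, 20}.
So p = 61 is the smallest counterexample.

p = 61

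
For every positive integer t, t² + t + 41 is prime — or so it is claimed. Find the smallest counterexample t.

Check each positive integer t in order until t² + t + 41 is not prime.
For t = 1, 2, 3, 4, …, 37, 38, 39 the conclusion holds.
t = 40: t² + t + 41 = 1681 = 41 × 41, composite.
So t = 40 is the smallest counterexample.

t = 40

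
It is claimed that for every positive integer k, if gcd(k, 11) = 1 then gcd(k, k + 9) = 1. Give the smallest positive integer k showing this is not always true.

k = 3

For k = 1, 2 the conclusion holds.
k = 3: gcd(3, 12) = 3.
So k = 3 is the smallest counterexample.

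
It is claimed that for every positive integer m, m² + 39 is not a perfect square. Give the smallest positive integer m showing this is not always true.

A counterexample is any positive integer m such that m² + 39 is a perfect square; we check each in order.
For m = 1, 2, 3, 4 the conclusion holds.
m = 5: 5² + 39 = 64 = 8², a perfect square.

m = 5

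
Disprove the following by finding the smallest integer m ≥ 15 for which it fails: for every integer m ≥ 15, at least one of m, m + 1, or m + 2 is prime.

m = 20

We need the least integer m ≥ 15 for which m, m + 1, m + 2 are all composite.
For m = 15, 16, 17, 18, 19 the conclusion holds.
m = 20: 20 = 2 × 10; 21 = 3 × 7; 22 = 2 × 11 — all composite.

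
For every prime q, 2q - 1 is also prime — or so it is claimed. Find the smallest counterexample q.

q = 5

Check each prime q in order until 2q - 1 is not prime.
q = 2: 2q - 1 = 3, prime.
q = 3: 2q - 1 = 5, prime.
q = 5: 2q - 1 = 9 = 3 × 3, not prime.
So q = 5 is the smallest counterexample.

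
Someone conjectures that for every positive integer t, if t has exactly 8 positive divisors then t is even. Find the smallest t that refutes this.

For t = 24, 30, 40, 42, …, 88, 102, 104 the conclusion holds.
t = 105: divisors of 105: 1, 3, 5, 7, 15, 21, 35, 105; 105 is odd.
Thus t = 105 disproves the claim, and no smaller t works.

t = 105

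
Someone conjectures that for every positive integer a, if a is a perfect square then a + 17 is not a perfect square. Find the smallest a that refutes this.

a = 64

Check each positive integer a in order until a is a perfect square but a + 17 is a perfect square.
For a = 1, 4, 9, 16, 25, 36, 49 the conclusion holds.
a = 64: 64 = 8² and 64 + 17 = 81 = 9².
Hence a = 64 is a counterexample.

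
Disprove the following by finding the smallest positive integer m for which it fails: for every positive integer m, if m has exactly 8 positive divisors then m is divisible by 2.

m = 105

We need the least positive integer m for which m has exactly 8 positive divisors but m is not divisible by 2.
The first 12 eligible values, up to m = 104, all satisfy the conclusion.
m = 105: τ(105) = 8; 105 mod 2 = 1.
Hence m = 105 is a counterexample.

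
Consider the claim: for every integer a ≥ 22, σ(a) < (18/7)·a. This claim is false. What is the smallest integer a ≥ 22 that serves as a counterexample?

a = 48

A counterexample is any integer a ≥ 22 such that the claim fails; we check each in order.
For a = 22, 23, 24, 25, …, 45, 46, 47 the conclusion holds.
a = 48: σ(48) = 124; 124 ≥ 864/7.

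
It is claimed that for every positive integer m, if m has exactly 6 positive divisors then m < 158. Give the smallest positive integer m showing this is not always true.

m = 164

For m = 12, 18, 20, 28, …, 147, 148, 153 the conclusion holds.
m = 164: τ(164) = 6; 164 ≥ 158.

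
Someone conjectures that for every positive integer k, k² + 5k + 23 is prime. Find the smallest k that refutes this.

k = 14

The first 13 eligible values, up to k = 13, all satisfy the conclusion.
k = 14: k² + 5k + 23 = 289 = 17 × 17, composite.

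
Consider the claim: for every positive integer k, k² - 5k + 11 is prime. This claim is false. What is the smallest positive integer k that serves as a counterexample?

Check each positive integer k in order until k² - 5k + 11 is not prime.
For k = 1, 2, 3, 4, 5, 6 the conclusion holds.
k = 7: k² - 5k + 11 = 25 = 5 × 5, composite.
Hence k = 7 is a counterexample.

k = 7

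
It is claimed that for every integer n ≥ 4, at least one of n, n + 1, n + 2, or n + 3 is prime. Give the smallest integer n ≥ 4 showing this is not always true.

A counterexample is any integer n ≥ 4 such that n, n + 1, n + 2, n + 3 are all composite; we check each in order.
For n = 4, 5, 6, 7, …, 21, 22, 23 the conclusion holds.
n = 24: 24 = 2 × 12; 25 = 5 × 5; 26 = 2 × 13; 27 = 3 × 9 — all composite.
Thus n = 24 disproves the claim, and no smaller n works.

n = 24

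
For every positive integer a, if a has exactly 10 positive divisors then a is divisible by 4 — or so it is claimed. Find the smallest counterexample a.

a = 162

We need the least positive integer a for which a has exactly 10 positive divisors but a is not divisible by 4.
a = 48: τ(48) = 10; 48 mod 4 = 0.
a = 80: τ(80) = 10; 80 mod 4 = 0.
a = 112: τ(112) = 10; 112 mod 4 = 0.
a = 162: τ(162) = 10; 162 mod 4 = 2.
Hence a = 162 is a counterexample.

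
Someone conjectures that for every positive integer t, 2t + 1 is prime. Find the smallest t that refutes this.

We need the least positive integer t for which 2t + 1 is not prime.
t = 1: 2t + 1 = 3, prime.
t = 2: 2t + 1 = 5, prime.
t = 3: 2t + 1 = 7, prime.
t = 4: 2t + 1 = 9 = 3 × 3, composite.
So t = 4 is the smallest counterexample.

t = 4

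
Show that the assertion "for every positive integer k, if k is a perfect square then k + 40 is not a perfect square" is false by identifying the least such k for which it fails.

k = 9

Check each positive integer k in order until k is a perfect square but k + 40 is a perfect square.
For k = 1, 4 the conclusion holds.
k = 9: 9 = 3² and 9 + 40 = 49 = 7².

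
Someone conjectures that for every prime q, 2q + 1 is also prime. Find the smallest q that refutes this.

q = 7

We need the least prime q for which 2q + 1 is not prime.
q = 2: 2q + 1 = 5, prime.
q = 3: 2q + 1 = 7, prime.
q = 5: 2q + 1 = 11, prime.
q = 7: 2q + 1 = 15 = 3 × 5, not prime.
Hence q = 7 is a counterexample.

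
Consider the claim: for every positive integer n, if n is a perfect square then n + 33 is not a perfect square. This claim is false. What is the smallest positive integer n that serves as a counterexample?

n = 16

A counterexample is any positive integer n such that n is a perfect square but n + 33 is a perfect square; we check each in order.
n = 1: 1 + 33 = 34, not a perfect square.
n = 4: 4 + 33 = 37, not a perfect square.
n = 9: 9 + 33 = 42, not a perfect square.
n = 16: 16 = 4² and 16 + 33 = 49 = 7².
Hence n = 16 is a counterexample.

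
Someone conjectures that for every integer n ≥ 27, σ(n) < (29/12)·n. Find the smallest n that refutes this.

The first 9 eligible values, up to n = 35, all satisfy the conclusion.
n = 36: σ(36) = 91; 91 ≥ 87.

n = 36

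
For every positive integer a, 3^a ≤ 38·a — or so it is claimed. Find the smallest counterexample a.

Check each positive integer a in order until 3^a > 38·a.
For a = 1, 2, 3, 4 the conclusion holds.
a = 5: 3^a = 243 and 38·a = 190, so 243 > 190.
Thus a = 5 disproves the claim, and no smaller a works.

a = 5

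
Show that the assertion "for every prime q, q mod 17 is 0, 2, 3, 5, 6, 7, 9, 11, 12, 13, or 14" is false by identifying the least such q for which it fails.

q = 59

We need the least prime q for which the claim fails.
The first 16 eligible values, up to q = 53, all satisfy the conclusion.
q = 59: 59 mod 17 = 8 — not in {0, 2, 3, 5, 6, 7, 9, 11, 12, 13, 14}.
Hence q = 59 is a counterexample.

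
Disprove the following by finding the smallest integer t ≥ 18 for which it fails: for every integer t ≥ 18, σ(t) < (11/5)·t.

t = 24

Check each integer t ≥ 18 in order until the claim fails.
The first 6 eligible values, up to t = 23, all satisfy the conclusion.
t = 24: σ(24) = 60; 60 ≥ 264/5.
So t = 24 is the smallest counterexample.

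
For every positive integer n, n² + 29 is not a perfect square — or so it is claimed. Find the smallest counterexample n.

n = 14

A counterexample is any positive integer n such that n² + 29 is a perfect square; we check each in order.
For n = 1, 2, 3, 4, …, 11, 12, 13 the conclusion holds.
n = 14: 14² + 29 = 225 = 15², a perfect square.
Hence n = 14 is a counterexample.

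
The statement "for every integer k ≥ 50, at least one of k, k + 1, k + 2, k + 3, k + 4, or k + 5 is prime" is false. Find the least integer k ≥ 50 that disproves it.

k = 90

A counterexample is any integer k ≥ 50 such that k, k + 1, k + 2, k + 3, k + 4, k + 5 are all composite; we check each in order.
For k = 50, 51, 52, 53, …, 87, 88, 89 the conclusion holds.
k = 90: 90 = 2 × 45; 91 = 7 × 13; 92 = 2 × 46; 93 = 3 × 31; 94 = 2 × 47; 95 = 5 × 19 — all composite.
Hence k = 90 is a counterexample.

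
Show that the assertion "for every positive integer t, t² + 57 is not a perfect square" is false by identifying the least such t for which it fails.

t = 8

We need the least positive integer t for which t² + 57 is a perfect square.
The first 7 eligible values, up to t = 7, all satisfy the conclusion.
t = 8: 8² + 57 = 121 = 11², a perfect square.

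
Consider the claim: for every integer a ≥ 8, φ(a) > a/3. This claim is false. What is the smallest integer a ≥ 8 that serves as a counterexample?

a = 12

A counterexample is any integer a ≥ 8 such that the claim fails; we check each in order.
For a = 8, 9, 10, 11 the conclusion holds.
a = 12: φ(12) = 4 and 12/3 = 4, so φ(12) ≤ 12/3.
Hence a = 12 is a counterexample.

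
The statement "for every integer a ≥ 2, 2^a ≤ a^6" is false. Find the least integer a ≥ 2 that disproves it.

Check each integer a ≥ 2 in order until 2^a > a^6.
For a = 2, 3, 4, 5, …, 27, 28, 29 the conclusion holds.
a = 30: 2^a = 1073741824 and a^6 = 729000000, so 1073741824 > 729000000.
Thus a = 30 disproves the claim, and no smaller a works.

a = 30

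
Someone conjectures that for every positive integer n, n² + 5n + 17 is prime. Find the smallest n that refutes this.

n = 8

The first 7 eligible values, up to n = 7, all satisfy the conclusion.
n = 8: n² + 5n + 17 = 121 = 11 × 11, composite.
Hence n = 8 is a counterexample.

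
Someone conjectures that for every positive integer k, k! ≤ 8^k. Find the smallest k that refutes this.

k = 20

Check each positive integer k in order until k! > 8^k.
For k = 1, 2, 3, 4, …, 17, 18, 19 the conclusion holds.
k = 20: k! = 2432902008176640000 and 8^k = 1152921504606846976, so 2432902008176640000 > 1152921504606846976.
So k = 20 is the smallest counterexample.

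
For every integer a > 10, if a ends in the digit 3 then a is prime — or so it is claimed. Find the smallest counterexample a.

A counterexample is any integer a > 10 such that a ends in the digit 3 but a is not prime; we check each in order.
For a = 13, 23 the conclusion holds.
a = 33: 33 ends in 3; 33 = 3 × 11, composite.

a = 33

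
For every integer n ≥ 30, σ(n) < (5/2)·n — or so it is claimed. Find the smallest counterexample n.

The first 6 eligible values, up to n = 35, all satisfy the conclusion.
n = 36: σ(36) = 91; 91 ≥ 90.
Thus n = 36 disproves the claim, and no smaller n works.

n = 36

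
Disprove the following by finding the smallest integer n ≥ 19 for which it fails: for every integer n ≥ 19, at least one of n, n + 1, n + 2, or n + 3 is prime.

The first 5 eligible values, up to n = 23, all satisfy the conclusion.
n = 24: 24 = 2 × 12; 25 = 5 × 5; 26 = 2 × 13; 27 = 3 × 9 — all composite.
Thus n = 24 disproves the claim, and no smaller n works.

n = 24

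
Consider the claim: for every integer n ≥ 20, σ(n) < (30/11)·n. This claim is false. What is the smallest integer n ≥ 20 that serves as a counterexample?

n = 60

Check each integer n ≥ 20 in order until the claim fails.
The first 40 eligible values, up to n = 59, all satisfy the conclusion.
n = 60: σ(60) = 168; 168 ≥ 1800/11.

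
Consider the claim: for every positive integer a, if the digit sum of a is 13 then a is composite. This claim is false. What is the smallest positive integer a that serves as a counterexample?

a = 67

a = 49: digit sum 13; 49 is composite.
a = 58: digit sum 13; 58 is composite.
a = 67: digit sum 13; 67 is prime, not composite.
Thus a = 67 disproves the claim, and no smaller a works.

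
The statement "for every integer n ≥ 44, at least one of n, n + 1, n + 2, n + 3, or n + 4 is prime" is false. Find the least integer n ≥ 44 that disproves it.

We need the least integer n ≥ 44 for which n, n + 1, n + 2, n + 3, n + 4 are all composite.
For n = 44, 45, 46, 47 the conclusion holds.
n = 48: 48 = 2 × 24; 49 = 7 × 7; 50 = 2 × 25; 51 = 3 × 17; 52 = 2 × 26 — all composite.
Thus n = 48 disproves the claim, and no smaller n works.

n = 48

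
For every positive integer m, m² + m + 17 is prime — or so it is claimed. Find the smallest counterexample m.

m = 16

A counterexample is any positive integer m such that m² + m + 17 is not prime; we check each in order.
For m = 1, 2, 3, 4, …, 13, 14, 15 the conclusion holds.
m = 16: m² + m + 17 = 289 = 17 × 17, composite.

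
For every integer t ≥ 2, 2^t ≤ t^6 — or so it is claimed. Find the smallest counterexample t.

t = 30

For t = 2, 3, 4, 5, …, 27, 28, 29 the conclusion holds.
t = 30: 2^t = 1073741824 and t^6 = 729000000, so 1073741824 > 729000000.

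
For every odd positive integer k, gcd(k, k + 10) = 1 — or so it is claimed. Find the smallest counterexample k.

We need the least odd positive integer k for which gcd(k, k + 10) > 1.
k = 1: gcd(1, 11) = 1.
k = 3: gcd(3, 13) = 1.
k = 5: gcd(5, 15) = 5.

k = 5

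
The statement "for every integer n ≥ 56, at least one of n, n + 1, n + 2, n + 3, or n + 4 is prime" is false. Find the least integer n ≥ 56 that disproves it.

Check each integer n ≥ 56 in order until n, n + 1, n + 2, n + 3, n + 4 are all composite.
n = 56: 59 is prime.
n = 57: 59 is prime.
n = 58: 59 is prime.
n = 59: 59 is prime.
n = 60: 61 is prime.
n = 61: 61 is prime.
n = 62: 62 = 2 × 31; 63 = 3 × 21; 64 = 2 × 32; 65 = 5 × 13; 66 = 2 × 33 — all composite.
Hence n = 62 is a counterexample.

n = 62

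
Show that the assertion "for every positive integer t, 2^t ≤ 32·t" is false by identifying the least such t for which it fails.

t = 1: 2^t = 2 and 32·t = 32, so 2 ≤ 32.
t = 2: 2^t = 4 and 32·t = 64, so 4 ≤ 64.
t = 3: 2^t = 8 and 32·t = 96, so 8 ≤ 96.
t = 4: 2^t = 16 and 32·t = 128, so 16 ≤ 128.
t = 5: 2^t = 32 and 32·t = 160, so 32 ≤ 160.
t = 6: 2^t = 64 and 32·t = 192, so 64 ≤ 192.
t = 7: 2^t = 128 and 32·t = 224, so 128 ≤ 224.
t = 8: 2^t = 256 and 32·t = 256, so 256 ≤ 256.
t = 9: 2^t = 512 and 32·t = 288, so 512 > 288.

t = 9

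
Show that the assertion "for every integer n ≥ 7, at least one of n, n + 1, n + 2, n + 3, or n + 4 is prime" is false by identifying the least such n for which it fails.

n = 24

A counterexample is any integer n ≥ 7 such that n, n + 1, n + 2, n + 3, n + 4 are all composite; we check each in order.
For n = 7, 8, 9, 10, …, 21, 22, 23 the conclusion holds.
n = 24: 24 = 2 × 12; 25 = 5 × 5; 26 = 2 × 13; 27 = 3 × 9; 28 = 2 × 14 — all composite.
So n = 24 is the smallest counterexample.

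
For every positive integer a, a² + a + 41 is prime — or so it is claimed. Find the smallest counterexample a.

a = 40

For a = 1, 2, 3, 4, …, 37, 38, 39 the conclusion holds.
a = 40: a² + a + 41 = 1681 = 41 × 41, composite.
Thus a = 40 disproves the claim, and no smaller a works.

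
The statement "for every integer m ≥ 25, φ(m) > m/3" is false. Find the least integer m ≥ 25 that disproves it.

m = 30

A counterexample is any integer m ≥ 25 such that the claim fails; we check each in order.
For m = 25, 26, 27, 28, 29 the conclusion holds.
m = 30: φ(30) = 8 and 30/3 = 10, so φ(30) ≤ 30/3.
So m = 30 is the smallest counterexample.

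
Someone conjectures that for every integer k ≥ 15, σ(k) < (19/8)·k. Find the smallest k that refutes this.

For k = 15, 16, 17, 18, 19, 20, 21, 22, 23 the conclusion holds.
k = 24: σ(24) = 60; 60 ≥ 57.

k = 24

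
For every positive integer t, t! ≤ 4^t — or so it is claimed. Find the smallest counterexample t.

A counterexample is any positive integer t such that t! > 4^t; we check each in order.
For t = 1, 2, 3, 4, 5, 6, 7, 8 the conclusion holds.
t = 9: t! = 362880 and 4^t = 262144, so 362880 > 262144.
Hence t = 9 is a counterexample.

t = 9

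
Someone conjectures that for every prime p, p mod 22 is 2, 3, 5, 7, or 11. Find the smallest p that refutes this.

We need the least prime p for which the claim fails.
The first 5 eligible values, up to p = 11, all satisfy the conclusion.
p = 13: 13 mod 22 = 13 — not in {2, 3, 5, 7, 11}.

p = 13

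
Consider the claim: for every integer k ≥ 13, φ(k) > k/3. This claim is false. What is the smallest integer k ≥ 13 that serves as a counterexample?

k = 18

A counterexample is any integer k ≥ 13 such that the claim fails; we check each in order.
For k = 13, 14, 15, 16, 17 the conclusion holds.
k = 18: φ(18) = 6 and 18/3 = 6, so φ(18) ≤ 18/3.
Thus k = 18 disproves the claim, and no smaller k works.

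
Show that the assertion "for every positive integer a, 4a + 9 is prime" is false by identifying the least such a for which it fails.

A counterexample is any positive integer a such that 4a + 9 is not prime; we check each in order.
a = 1: 4a + 9 = 13, prime.
a = 2: 4a + 9 = 17, prime.
a = 3: 4a + 9 = 21 = 3 × 7, composite.
Hence a = 3 is a counterexample.

a = 3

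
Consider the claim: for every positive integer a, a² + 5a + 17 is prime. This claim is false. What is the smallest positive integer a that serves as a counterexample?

a = 8

We need the least positive integer a for which a² + 5a + 17 is not prime.
For a = 1, 2, 3, 4, 5, 6, 7 the conclusion holds.
a = 8: a² + 5a + 17 = 121 = 11 × 11, composite.
Thus a = 8 disproves the claim, and no smaller a works.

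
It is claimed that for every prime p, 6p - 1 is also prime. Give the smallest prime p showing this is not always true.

p = 11

We need the least prime p for which 6p - 1 is not prime.
For p = 2, 3, 5, 7 the conclusion holds.
p = 11: 6p - 1 = 65 = 5 × 13, not prime.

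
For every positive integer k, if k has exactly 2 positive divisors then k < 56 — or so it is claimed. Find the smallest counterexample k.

k = 59

Check each positive integer k in order until k has exactly 2 positive divisors but the claim fails.
For k = 2, 3, 5, 7, …, 43, 47, 53 the conclusion holds.
k = 59: τ(59) = 2; 59 ≥ 56.
So k = 59 is the smallest counterexample.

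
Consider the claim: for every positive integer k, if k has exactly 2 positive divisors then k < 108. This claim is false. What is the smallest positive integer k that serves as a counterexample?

Check each positive integer k in order until k has exactly 2 positive divisors but the claim fails.
For k = 2, 3, 5, 7, …, 101, 103, 107 the conclusion holds.
k = 109: τ(109) = 2; 109 ≥ 108.
Thus k = 109 disproves the claim, and no smaller k works.

k = 109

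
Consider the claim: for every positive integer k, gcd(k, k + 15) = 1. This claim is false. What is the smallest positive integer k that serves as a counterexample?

We need the least positive integer k for which gcd(k, k + 15) > 1.
For k = 1, 2 the conclusion holds.
k = 3: gcd(3, 18) = 3.

k = 3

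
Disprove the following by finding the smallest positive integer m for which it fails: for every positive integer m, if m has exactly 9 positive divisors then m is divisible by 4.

A counterexample is any positive integer m such that m has exactly 9 positive divisors but m is not divisible by 4; we check each in order.
For m = 36, 100, 196 the conclusion holds.
m = 225: τ(225) = 9; 225 mod 4 = 1.
Thus m = 225 disproves the claim, and no smaller m works.

m = 225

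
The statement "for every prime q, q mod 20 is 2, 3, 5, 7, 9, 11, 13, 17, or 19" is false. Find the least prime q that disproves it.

q = 41

Check each prime q in order until the claim fails.
The first 12 eligible values, up to q = 37, all satisfy the conclusion.
q = 41: 41 mod 20 = 1 — not in {2, 3, 5, 7, 9, 11, 13, 17, 19}.
So q = 41 is the smallest counterexample.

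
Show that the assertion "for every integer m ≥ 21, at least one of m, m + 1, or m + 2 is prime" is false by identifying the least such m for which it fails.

Check each integer m ≥ 21 in order until m, m + 1, m + 2 are all composite.
For m = 21, 22, 23 the conclusion holds.
m = 24: 24 = 2 × 12; 25 = 5 × 5; 26 = 2 × 13 — all composite.
So m = 24 is the smallest counterexample.

m = 24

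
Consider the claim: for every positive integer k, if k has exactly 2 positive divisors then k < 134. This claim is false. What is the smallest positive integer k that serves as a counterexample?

For k = 2, 3, 5, 7, …, 113, 127, 131 the conclusion holds.
k = 137: τ(137) = 2; 137 ≥ 134.

k = 137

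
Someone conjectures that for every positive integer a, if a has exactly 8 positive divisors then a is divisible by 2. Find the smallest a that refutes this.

For a = 24, 30, 40, 42, …, 88, 102, 104 the conclusion holds.
a = 105: τ(105) = 8; 105 mod 2 = 1.
Thus a = 105 disproves the claim, and no smaller a works.

a = 105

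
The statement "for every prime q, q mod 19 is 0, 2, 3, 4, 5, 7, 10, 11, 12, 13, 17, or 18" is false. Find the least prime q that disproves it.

A counterexample is any prime q such that the claim fails; we check each in order.
For q = 2, 3, 5, 7, …, 37, 41, 43 the conclusion holds.
q = 47: 47 mod 19 = 9 — not in {0, 2, 3, 4, 5, 7, 10, 11, 12, 13, 17, 18}.
Thus q = 47 disproves the claim, and no smaller q works.

q = 47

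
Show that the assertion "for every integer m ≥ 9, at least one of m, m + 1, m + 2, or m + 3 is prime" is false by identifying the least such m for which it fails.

m = 24

For m = 9, 10, 11, 12, …, 21, 22, 23 the conclusion holds.
m = 24: 24 = 2 × 12; 25 = 5 × 5; 26 = 2 × 13; 27 = 3 × 9 — all composite.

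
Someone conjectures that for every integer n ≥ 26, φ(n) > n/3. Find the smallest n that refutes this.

n = 30

The first 4 eligible values, up to n = 29, all satisfy the conclusion.
n = 30: φ(30) = 8 and 30/3 = 10, so φ(30) ≤ 30/3.
So n = 30 is the smallest counterexample.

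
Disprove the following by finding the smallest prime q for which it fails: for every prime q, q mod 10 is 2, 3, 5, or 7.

q = 11

We need the least prime q for which the claim fails.
The first 4 eligible values, up to q = 7, all satisfy the conclusion.
q = 11: 11 mod 10 = 1 — not in {2, 3, 5, 7}.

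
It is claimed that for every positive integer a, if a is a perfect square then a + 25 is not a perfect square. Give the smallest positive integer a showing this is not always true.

We need the least positive integer a for which a is a perfect square but a + 25 is a perfect square.
For a = 1, 4, 9, 16, …, 81, 100, 121 the conclusion holds.
a = 144: 144 = 12² and 144 + 25 = 169 = 13².
Hence a = 144 is a counterexample.

a = 144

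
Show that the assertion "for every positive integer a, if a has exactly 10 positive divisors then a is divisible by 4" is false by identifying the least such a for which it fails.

a = 162

A counterexample is any positive integer a such that a has exactly 10 positive divisors but a is not divisible by 4; we check each in order.
For a = 48, 80, 112 the conclusion holds.
a = 162: τ(162) = 10; 162 mod 4 = 2.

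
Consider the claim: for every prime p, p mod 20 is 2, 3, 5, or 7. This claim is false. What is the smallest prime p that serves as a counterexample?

p = 11

A counterexample is any prime p such that the claim fails; we check each in order.
p = 2: 2 mod 20 = 2.
p = 3: 3 mod 20 = 3.
p = 5: 5 mod 20 = 5.
p = 7: 7 mod 20 = 7.
p = 11: 11 mod 20 = 11 — not in {2, 3, 5, 7}.
Thus p = 11 disproves the claim, and no smaller p works.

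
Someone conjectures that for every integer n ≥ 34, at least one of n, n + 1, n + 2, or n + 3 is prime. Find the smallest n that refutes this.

We need the least integer n ≥ 34 for which n, n + 1, n + 2, n + 3 are all composite.
For n = 34, 35, 36, 37, …, 45, 46, 47 the conclusion holds.
n = 48: 48 = 2 × 24; 49 = 7 × 7; 50 = 2 × 25; 51 = 3 × 17 — all composite.
Hence n = 48 is a counterexample.

n = 48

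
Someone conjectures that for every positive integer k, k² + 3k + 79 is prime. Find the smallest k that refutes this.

For k = 1, 2, 3, 4 the conclusion holds.
k = 5: k² + 3k + 79 = 119 = 7 × 17, composite.

k = 5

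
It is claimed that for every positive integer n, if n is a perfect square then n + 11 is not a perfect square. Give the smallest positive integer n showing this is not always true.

n = 1: 1 + 11 = 12, not a perfect square.
n = 4: 4 + 11 = 15, not a perfect square.
n = 9: 9 + 11 = 20, not a perfect square.
n = 16: 16 + 11 = 27, not a perfect square.
n = 25: 25 = 5² and 25 + 11 = 36 = 6².

n = 25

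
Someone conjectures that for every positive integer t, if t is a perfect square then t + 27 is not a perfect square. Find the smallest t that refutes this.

t = 9

Check each positive integer t in order until t is a perfect square but t + 27 is a perfect square.
For t = 1, 4 the conclusion holds.
t = 9: 9 = 3² and 9 + 27 = 36 = 6².
So t = 9 is the smallest counterexample.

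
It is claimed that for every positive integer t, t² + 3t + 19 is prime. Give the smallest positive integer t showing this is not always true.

A counterexample is any positive integer t such that t² + 3t + 19 is not prime; we check each in order.
For t = 1, 2, 3, 4, …, 12, 13, 14 the conclusion holds.
t = 15: t² + 3t + 19 = 289 = 17 × 17, composite.
Hence t = 15 is a counterexample.

t = 15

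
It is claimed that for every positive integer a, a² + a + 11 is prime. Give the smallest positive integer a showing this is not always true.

a = 10

A counterexample is any positive integer a such that a² + a + 11 is not prime; we check each in order.
For a = 1, 2, 3, 4, 5, 6, 7, 8, 9 the conclusion holds.
a = 10: a² + a + 11 = 121 = 11 × 11, composite.
Thus a = 10 disproves the claim, and no smaller a works.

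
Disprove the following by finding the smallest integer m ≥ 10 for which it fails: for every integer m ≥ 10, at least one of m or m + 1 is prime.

We need the least integer m ≥ 10 for which m, m + 1 are both composite.
The first 4 eligible values, up to m = 13, all satisfy the conclusion.
m = 14: 14 = 2 × 7; 15 = 3 × 5 — both composite.
So m = 14 is the smallest counterexample.

m = 14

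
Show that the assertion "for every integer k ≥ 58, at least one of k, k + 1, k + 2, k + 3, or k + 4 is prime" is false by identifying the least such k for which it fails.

A counterexample is any integer k ≥ 58 such that k, k + 1, k + 2, k + 3, k + 4 are all composite; we check each in order.
k = 58: 59 is prime.
k = 59: 59 is prime.
k = 60: 61 is prime.
k = 61: 61 is prime.
k = 62: 62 = 2 × 31; 63 = 3 × 21; 64 = 2 × 32; 65 = 5 × 13; 66 = 2 × 33 — all composite.
Thus k = 62 disproves the claim, and no smaller k works.

k = 62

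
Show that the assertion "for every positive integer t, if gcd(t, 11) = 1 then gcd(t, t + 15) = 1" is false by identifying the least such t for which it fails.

t = 3

We need the least positive integer t for which gcd(t, 11) = 1 but gcd(t, t + 15) > 1.
For t = 1, 2 the conclusion holds.
t = 3: gcd(3, 18) = 3.
So t = 3 is the smallest counterexample.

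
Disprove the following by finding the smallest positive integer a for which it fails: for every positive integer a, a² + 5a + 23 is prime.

a = 14

Check each positive integer a in order until a² + 5a + 23 is not prime.
The first 13 eligible values, up to a = 13, all satisfy the conclusion.
a = 14: a² + 5a + 23 = 289 = 17 × 17, composite.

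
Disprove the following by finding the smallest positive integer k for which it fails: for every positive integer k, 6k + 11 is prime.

We need the least positive integer k for which 6k + 11 is not prime.
For k = 1, 2, 3 the conclusion holds.
k = 4: 6k + 11 = 35 = 5 × 7, composite.
So k = 4 is the smallest counterexample.

k = 4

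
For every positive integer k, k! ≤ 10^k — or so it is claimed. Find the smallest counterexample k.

Check each positive integer k in order until k! > 10^k.
For k = 1, 2, 3, 4, …, 22, 23, 24 the conclusion holds.
k = 25: k! = 15511210043330985984000000 and 10^k = 10000000000000000000000000, so 15511210043330985984000000 > 10000000000000000000000000.

k = 25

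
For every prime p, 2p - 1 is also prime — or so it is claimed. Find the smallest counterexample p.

A counterexample is any prime p such that 2p - 1 is not prime; we check each in order.
p = 2: 2p - 1 = 3, prime.
p = 3: 2p - 1 = 5, prime.
p = 5: 2p - 1 = 9 = 3 × 3, not prime.

p = 5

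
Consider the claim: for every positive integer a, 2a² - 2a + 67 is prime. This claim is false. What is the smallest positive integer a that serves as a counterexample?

Check each positive integer a in order until 2a² - 2a + 67 is not prime.
a = 1: 2a² - 2a + 67 = 67, prime.
a = 2: 2a² - 2a + 67 = 71, prime.
a = 3: 2a² - 2a + 67 = 79, prime.
a = 4: 2a² - 2a + 67 = 91 = 7 × 13, composite.

a = 4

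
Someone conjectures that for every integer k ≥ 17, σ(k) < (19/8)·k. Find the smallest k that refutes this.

k = 24

For k = 17, 18, 19, 20, 21, 22, 23 the conclusion holds.
k = 24: σ(24) = 60; 60 ≥ 57.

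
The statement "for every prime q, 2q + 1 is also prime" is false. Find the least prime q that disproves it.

q = 7

Check each prime q in order until 2q + 1 is not prime.
q = 2: 2q + 1 = 5, prime.
q = 3: 2q + 1 = 7, prime.
q = 5: 2q + 1 = 11, prime.
q = 7: 2q + 1 = 15 = 3 × 5, not prime.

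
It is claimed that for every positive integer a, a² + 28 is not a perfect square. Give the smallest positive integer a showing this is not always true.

The first 5 eligible values, up to a = 5, all satisfy the conclusion.
a = 6: 6² + 28 = 64 = 8², a perfect square.
So a = 6 is the smallest counterexample.

a = 6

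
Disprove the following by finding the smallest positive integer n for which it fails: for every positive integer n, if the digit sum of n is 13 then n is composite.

We need the least positive integer n for which the digit sum of n is 13 but n is prime.
n = 49: digit sum 13; 49 is composite.
n = 58: digit sum 13; 58 is composite.
n = 67: digit sum 13; 67 is prime, not composite.
Thus n = 67 disproves the claim, and no smaller n works.

n = 67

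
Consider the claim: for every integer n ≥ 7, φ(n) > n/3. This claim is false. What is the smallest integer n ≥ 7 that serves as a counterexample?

n = 12

We need the least integer n ≥ 7 for which the claim fails.
The first 5 eligible values, up to n = 11, all satisfy the conclusion.
n = 12: φ(12) = 4 and 12/3 = 4, so φ(12) ≤ 12/3.
So n = 12 is the smallest counterexample.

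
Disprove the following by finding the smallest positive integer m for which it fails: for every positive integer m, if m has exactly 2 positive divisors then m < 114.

m = 127

For m = 2, 3, 5, 7, …, 107, 109, 113 the conclusion holds.
m = 127: τ(127) = 2; 127 ≥ 114.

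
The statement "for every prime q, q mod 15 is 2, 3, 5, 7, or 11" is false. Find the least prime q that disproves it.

We need the least prime q for which the claim fails.
For q = 2, 3, 5, 7, 11 the conclusion holds.
q = 13: 13 mod 15 = 13 — not in {2, 3, 5, 7, 11}.

q = 13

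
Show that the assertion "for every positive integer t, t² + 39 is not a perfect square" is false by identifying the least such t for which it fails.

Check each positive integer t in order until t² + 39 is a perfect square.
For t = 1, 2, 3, 4 the conclusion holds.
t = 5: 5² + 39 = 64 = 8², a perfect square.

t = 5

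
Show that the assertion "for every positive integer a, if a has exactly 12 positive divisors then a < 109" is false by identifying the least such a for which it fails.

a = 126

We need the least positive integer a for which a has exactly 12 positive divisors but the claim fails.
For a = 60, 72, 84, 90, 96, 108 the conclusion holds.
a = 126: τ(126) = 12; 126 ≥ 109.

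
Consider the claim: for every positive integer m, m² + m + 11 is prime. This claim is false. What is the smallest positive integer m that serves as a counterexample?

We need the least positive integer m for which m² + m + 11 is not prime.
The first 9 eligible values, up to m = 9, all satisfy the conclusion.
m = 10: m² + m + 11 = 121 = 11 × 11, composite.

m = 10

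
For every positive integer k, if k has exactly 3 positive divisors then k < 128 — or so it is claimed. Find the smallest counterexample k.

k = 169

The first 5 eligible values, up to k = 121, all satisfy the conclusion.
k = 169: τ(169) = 3; 169 ≥ 128.
Hence k = 169 is a counterexample.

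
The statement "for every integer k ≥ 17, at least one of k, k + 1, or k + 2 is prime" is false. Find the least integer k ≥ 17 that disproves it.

We need the least integer k ≥ 17 for which k, k + 1, k + 2 are all composite.
k = 17: 17 is prime.
k = 18: 19 is prime.
k = 19: 19 is prime.
k = 20: 20 = 2 × 10; 21 = 3 × 7; 22 = 2 × 11 — all composite.
Hence k = 20 is a counterexample.

k = 20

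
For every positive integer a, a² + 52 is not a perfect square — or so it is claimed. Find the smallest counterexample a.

For a = 1, 2, 3, 4, …, 9, 10, 11 the conclusion holds.
a = 12: 12² + 52 = 196 = 14², a perfect square.

a = 12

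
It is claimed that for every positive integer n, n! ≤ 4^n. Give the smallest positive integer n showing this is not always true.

n = 9

A counterexample is any positive integer n such that n! > 4^n; we check each in order.
The first 8 eligible values, up to n = 8, all satisfy the conclusion.
n = 9: n! = 362880 and 4^n = 262144, so 362880 > 262144.
Thus n = 9 disproves the claim, and no smaller n works.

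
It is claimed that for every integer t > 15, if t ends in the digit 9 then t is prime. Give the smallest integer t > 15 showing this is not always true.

We need the least integer t > 15 for which t ends in the digit 9 but t is not prime.
For t = 19, 29 the conclusion holds.
t = 39: 39 ends in 9; 39 = 3 × 13, composite.
Hence t = 39 is a counterexample.

t = 39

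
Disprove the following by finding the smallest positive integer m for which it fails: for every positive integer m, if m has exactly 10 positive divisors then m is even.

For m = 48, 80, 112, 162, 176, 208, 272, 304, 368 the conclusion holds.
m = 405: divisors of 405: 10 divisors; 405 is odd.
Hence m = 405 is a counterexample.

m = 405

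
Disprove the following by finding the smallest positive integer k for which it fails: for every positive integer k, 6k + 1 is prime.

We need the least positive integer k for which 6k + 1 is not prime.
For k = 1, 2, 3 the conclusion holds.
k = 4: 6k + 1 = 25 = 5 × 5, composite.
Thus k = 4 disproves the claim, and no smaller k works.

k = 4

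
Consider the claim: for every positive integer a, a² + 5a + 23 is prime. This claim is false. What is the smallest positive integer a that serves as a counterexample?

a = 14

For a = 1, 2, 3, 4, …, 11, 12, 13 the conclusion holds.
a = 14: a² + 5a + 23 = 289 = 17 × 17, composite.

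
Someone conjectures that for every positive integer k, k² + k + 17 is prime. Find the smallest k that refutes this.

For k = 1, 2, 3, 4, …, 13, 14, 15 the conclusion holds.
k = 16: k² + k + 17 = 289 = 17 × 17, composite.
So k = 16 is the smallest counterexample.

k = 16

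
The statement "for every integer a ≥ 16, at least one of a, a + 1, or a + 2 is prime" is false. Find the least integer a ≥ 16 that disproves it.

For a = 16, 17, 18, 19 the conclusion holds.
a = 20: 20 = 2 × 10; 21 = 3 × 7; 22 = 2 × 11 — all composite.

a = 20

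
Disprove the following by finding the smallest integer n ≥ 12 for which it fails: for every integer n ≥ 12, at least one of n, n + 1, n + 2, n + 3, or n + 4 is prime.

n = 24

Check each integer n ≥ 12 in order until n, n + 1, n + 2, n + 3, n + 4 are all composite.
For n = 12, 13, 14, 15, …, 21, 22, 23 the conclusion holds.
n = 24: 24 = 2 × 12; 25 = 5 × 5; 26 = 2 × 13; 27 = 3 × 9; 28 = 2 × 14 — all composite.
Hence n = 24 is a counterexample.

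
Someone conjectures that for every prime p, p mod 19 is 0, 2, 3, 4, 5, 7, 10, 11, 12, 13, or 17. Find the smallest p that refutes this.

p = 37

For p = 2, 3, 5, 7, …, 23, 29, 31 the conclusion holds.
p = 37: 37 mod 19 = 18 — not in {0, 2, 3, 4, 5, 7, 10, 11, 12, 13, 17}.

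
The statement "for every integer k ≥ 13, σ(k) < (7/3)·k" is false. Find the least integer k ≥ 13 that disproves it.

k = 24

Check each integer k ≥ 13 in order until the claim fails.
The first 11 eligible values, up to k = 23, all satisfy the conclusion.
k = 24: σ(24) = 60; 60 ≥ 56.
Hence k = 24 is a counterexample.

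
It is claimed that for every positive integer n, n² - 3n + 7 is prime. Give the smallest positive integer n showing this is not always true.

We need the least positive integer n for which n² - 3n + 7 is not prime.
The first 5 eligible values, up to n = 5, all satisfy the conclusion.
n = 6: n² - 3n + 7 = 25 = 5 × 5, composite.

n = 6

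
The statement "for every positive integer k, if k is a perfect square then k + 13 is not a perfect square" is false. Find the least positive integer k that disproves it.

k = 36

A counterexample is any positive integer k such that k is a perfect square but k + 13 is a perfect square; we check each in order.
The first 5 eligible values, up to k = 25, all satisfy the conclusion.
k = 36: 36 = 6² and 36 + 13 = 49 = 7².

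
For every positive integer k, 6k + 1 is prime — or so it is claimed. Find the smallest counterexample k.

k = 4

k = 1: 6k + 1 = 7, prime.
k = 2: 6k + 1 = 13, prime.
k = 3: 6k + 1 = 19, prime.
k = 4: 6k + 1 = 25 = 5 × 5, composite.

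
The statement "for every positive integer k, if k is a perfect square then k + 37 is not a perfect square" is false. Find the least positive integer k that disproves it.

k = 324

We need the least positive integer k for which k is a perfect square but k + 37 is a perfect square.
For k = 1, 4, 9, 16, …, 225, 256, 289 the conclusion holds.
k = 324: 324 = 18² and 324 + 37 = 361 = 19².
So k = 324 is the smallest counterexample.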